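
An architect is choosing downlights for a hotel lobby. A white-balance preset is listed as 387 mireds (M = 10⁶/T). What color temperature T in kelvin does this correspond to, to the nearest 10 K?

T = 10⁶ / 387 = 2583.98 K → 2580 K.

2580 K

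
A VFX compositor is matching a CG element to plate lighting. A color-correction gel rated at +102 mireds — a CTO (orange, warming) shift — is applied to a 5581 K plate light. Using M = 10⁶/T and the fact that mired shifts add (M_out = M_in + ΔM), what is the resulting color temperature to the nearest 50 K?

M_in = 10⁶/5581 = 179.18 mireds.
M_out = 179.18 + (+102) = 281.18 mireds.
T_out = 10⁶/281.18 = 3556.4 K → 3550 K.

3550 K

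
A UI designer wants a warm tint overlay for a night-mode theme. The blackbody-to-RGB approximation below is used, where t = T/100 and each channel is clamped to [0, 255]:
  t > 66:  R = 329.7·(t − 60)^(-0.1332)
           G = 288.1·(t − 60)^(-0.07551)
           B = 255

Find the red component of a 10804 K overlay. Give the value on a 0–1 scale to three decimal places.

0.772

t = 10804/100 = 108.04; the t > 66 branch applies.
R = 329.7·(108.04 − 60)^(-0.1332) = 329.7·48.04^(-0.1332) = 329.7·0.59705 = 196.847.
On a 0–1 scale: 196.847/255 = 0.7720 → 0.772.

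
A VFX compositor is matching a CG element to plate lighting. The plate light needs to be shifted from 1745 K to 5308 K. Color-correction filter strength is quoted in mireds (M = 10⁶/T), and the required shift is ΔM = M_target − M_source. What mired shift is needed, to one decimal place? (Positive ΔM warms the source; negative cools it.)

M_source = 10⁶/1745 = 573.066; M_target = 10⁶/5308 = 188.395.
ΔM = 188.395 − 573.066 = -384.671 → -384.7 mireds, a cooling shift.

-384.7 mireds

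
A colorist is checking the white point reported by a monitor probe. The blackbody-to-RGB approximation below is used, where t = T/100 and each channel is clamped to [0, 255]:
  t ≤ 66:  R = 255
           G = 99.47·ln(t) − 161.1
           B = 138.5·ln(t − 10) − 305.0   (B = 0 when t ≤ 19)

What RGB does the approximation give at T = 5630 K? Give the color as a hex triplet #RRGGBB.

#FFF0E2

t = 5630/100 = 56.3; the t ≤ 66 branch applies.
R = 255 by definition for t ≤ 66.
G = 99.47·ln 56.3 − 161.1 = 99.47·4.0307 − 161.1 = 239.833.
B = 138.5·ln(56.3 − 10) − 305.0 = 138.5·ln 46.3 − 305.0 = 138.5·3.8351 − 305.0 = 226.167.
Rounded: (255, 240, 226).
In hex: #FFF0E2.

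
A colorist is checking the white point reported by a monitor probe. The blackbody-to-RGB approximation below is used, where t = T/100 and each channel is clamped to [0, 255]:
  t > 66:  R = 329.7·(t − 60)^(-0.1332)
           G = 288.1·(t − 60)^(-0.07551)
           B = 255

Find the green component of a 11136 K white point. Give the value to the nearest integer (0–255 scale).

t = 11136/100 = 111.36; the t > 66 branch applies.
G = 288.1·(111.36 − 60)^(-0.07551) = 288.1·51.36^(-0.07551) = 288.1·0.74273 = 213.980.
Rounded: 214.

214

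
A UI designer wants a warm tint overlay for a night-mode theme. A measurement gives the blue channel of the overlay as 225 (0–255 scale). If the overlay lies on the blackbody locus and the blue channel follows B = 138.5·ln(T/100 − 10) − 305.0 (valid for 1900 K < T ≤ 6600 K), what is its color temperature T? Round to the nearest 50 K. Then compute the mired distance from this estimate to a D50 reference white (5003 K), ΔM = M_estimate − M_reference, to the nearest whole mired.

ln(t − 10) = (225 + 305.0) / 138.5 = 3.8267.
t − 10 = e^3.8267 = 45.911, so t = 55.911.
T = 100·t = 5591 K → 5600 K to the nearest 50 K.
M_estimate = 10⁶/5600 = 178.57; M_reference = 10⁶/5003 = 199.88.
ΔM = 178.57 − 199.88 = -21.31 → -21 mireds.

-21 mireds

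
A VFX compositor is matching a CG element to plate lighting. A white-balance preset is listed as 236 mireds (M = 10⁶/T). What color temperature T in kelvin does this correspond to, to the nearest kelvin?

T = 10⁶ / 236 = 4237.29 K → 4237 K.

4237 K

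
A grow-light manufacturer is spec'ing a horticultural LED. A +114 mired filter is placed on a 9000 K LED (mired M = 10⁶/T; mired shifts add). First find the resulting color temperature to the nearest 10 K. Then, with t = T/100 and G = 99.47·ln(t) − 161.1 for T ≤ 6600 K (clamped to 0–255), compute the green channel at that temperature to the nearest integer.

216

M_in = 10⁶/9000 = 111.11; M_out = 111.11 + (+114) = 225.11.
T_out = 10⁶/225.11 = 4442.3 K → 4440 K; t = 44.4.
G = 99.47·ln 44.4 − 161.1 = 99.47·3.7932 − 161.1 = 216.214.
Rounded: 216.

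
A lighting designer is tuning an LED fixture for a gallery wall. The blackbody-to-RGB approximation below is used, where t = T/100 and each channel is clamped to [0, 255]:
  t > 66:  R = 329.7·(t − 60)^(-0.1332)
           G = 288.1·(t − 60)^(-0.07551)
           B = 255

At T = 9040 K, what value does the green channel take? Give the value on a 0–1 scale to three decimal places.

t = 9040/100 = 90.4; the t > 66 branch applies.
G = 288.1·(90.4 − 60)^(-0.07551) = 288.1·30.4^(-0.07551) = 288.1·0.77273 = 222.624.
On a 0–1 scale: 222.624/255 = 0.8730 → 0.873.

0.873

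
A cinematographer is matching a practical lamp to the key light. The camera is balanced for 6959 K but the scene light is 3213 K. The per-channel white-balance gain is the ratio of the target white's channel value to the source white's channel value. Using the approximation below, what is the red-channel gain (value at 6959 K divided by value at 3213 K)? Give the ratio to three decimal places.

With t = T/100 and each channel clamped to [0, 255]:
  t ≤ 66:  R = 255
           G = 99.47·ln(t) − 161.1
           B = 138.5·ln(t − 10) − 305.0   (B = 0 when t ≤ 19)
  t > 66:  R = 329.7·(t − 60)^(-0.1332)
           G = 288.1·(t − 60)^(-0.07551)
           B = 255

0.957

At 3213 K (t = 32.13):
  R = 255 by definition for t ≤ 66.
At 6959 K (t = 69.59):
  R = 329.7·(69.59 − 60)^(-0.1332) = 329.7·9.59^(-0.1332) = 329.7·0.73998 = 243.972.
Gain = 243.972 / 255.000 = 0.9568 → 0.957.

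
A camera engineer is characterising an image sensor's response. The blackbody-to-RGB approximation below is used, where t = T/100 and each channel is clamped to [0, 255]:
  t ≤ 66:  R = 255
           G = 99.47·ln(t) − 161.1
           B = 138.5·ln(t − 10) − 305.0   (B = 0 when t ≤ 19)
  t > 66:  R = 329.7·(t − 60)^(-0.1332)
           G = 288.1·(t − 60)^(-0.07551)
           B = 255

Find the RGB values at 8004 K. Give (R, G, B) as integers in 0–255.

(221, 230, 255)

t = 8004/100 = 80.04; the t > 66 branch applies.
R = 329.7·(80.04 − 60)^(-0.1332) = 329.7·20.04^(-0.1332) = 329.7·0.67079 = 221.160.
G = 288.1·(80.04 − 60)^(-0.07551) = 288.1·20.04^(-0.07551) = 288.1·0.79743 = 229.740.
B = 255 by definition for t > 66.
Rounded: (221, 230, 255).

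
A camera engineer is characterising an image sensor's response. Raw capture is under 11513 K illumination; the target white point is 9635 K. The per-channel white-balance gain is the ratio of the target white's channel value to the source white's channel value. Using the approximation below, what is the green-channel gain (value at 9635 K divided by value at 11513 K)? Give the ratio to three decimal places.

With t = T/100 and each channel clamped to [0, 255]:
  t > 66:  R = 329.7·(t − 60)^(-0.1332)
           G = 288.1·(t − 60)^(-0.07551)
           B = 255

At 11513 K (t = 115.13):
  G = 288.1·(115.13 − 60)^(-0.07551) = 288.1·55.13^(-0.07551) = 288.1·0.73877 = 212.839.
At 9635 K (t = 96.35):
  G = 288.1·(96.35 − 60)^(-0.07551) = 288.1·36.35^(-0.07551) = 288.1·0.76237 = 219.639.
Gain = 219.639 / 212.839 = 1.0319 → 1.032.

1.032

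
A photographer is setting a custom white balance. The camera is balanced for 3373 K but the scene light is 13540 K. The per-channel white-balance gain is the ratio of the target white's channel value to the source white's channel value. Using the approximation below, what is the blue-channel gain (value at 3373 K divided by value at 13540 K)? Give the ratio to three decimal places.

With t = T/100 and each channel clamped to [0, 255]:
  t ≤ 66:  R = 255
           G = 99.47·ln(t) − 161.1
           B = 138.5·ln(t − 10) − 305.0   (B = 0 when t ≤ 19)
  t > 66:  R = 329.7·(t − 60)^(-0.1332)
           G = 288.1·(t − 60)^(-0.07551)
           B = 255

0.524

At 13540 K (t = 135.4):
  B = 255 by definition for t > 66.
At 3373 K (t = 33.73):
  B = 138.5·ln(33.73 − 10) − 305.0 = 138.5·ln 23.73 − 305.0 = 138.5·3.1667 − 305.0 = 133.593.
Gain = 133.593 / 255.000 = 0.5239 → 0.524.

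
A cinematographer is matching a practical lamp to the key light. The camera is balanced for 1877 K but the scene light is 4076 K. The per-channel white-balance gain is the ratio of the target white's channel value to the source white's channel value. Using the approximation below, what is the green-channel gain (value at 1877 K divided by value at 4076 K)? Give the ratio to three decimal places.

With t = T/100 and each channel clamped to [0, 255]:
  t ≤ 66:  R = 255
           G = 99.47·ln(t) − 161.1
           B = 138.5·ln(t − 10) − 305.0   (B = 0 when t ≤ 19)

0.629

At 4076 K (t = 40.76):
  G = 99.47·ln 40.76 − 161.1 = 99.47·3.7077 − 161.1 = 207.705.
At 1877 K (t = 18.77):
  G = 99.47·ln 18.77 − 161.1 = 99.47·2.9323 − 161.1 = 130.572.
Gain = 130.572 / 207.705 = 0.6286 → 0.629.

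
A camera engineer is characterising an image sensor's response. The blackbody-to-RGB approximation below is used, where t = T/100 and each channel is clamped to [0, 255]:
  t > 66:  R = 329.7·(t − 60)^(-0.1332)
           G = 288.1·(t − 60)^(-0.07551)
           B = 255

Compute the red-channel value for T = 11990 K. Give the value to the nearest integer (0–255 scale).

191

t = 11990/100 = 119.9; the t > 66 branch applies.
R = 329.7·(119.9 − 60)^(-0.1332) = 329.7·59.9^(-0.1332) = 329.7·0.57976 = 191.146.
Rounded: 191.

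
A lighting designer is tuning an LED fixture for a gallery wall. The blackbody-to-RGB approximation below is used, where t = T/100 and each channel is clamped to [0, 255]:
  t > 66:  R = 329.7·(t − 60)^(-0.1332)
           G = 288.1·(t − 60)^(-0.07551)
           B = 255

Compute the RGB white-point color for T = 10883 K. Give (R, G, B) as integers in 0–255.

t = 10883/100 = 108.83; the t > 66 branch applies.
R = 329.7·(108.83 − 60)^(-0.1332) = 329.7·48.83^(-0.1332) = 329.7·0.59575 = 196.420.
G = 288.1·(108.83 − 60)^(-0.07551) = 288.1·48.83^(-0.07551) = 288.1·0.74557 = 214.798.
B = 255 by definition for t > 66.
Rounded: (196, 215, 255).

(196, 215, 255)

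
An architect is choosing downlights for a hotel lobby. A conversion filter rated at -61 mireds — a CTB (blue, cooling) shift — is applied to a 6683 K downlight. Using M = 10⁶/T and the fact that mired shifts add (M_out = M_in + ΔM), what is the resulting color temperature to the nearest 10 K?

M_in = 10⁶/6683 = 149.63 mireds.
M_out = 149.63 + (-61) = 88.63 mireds.
T_out = 10⁶/88.63 = 11282.4 K → 11280 K.

11280 K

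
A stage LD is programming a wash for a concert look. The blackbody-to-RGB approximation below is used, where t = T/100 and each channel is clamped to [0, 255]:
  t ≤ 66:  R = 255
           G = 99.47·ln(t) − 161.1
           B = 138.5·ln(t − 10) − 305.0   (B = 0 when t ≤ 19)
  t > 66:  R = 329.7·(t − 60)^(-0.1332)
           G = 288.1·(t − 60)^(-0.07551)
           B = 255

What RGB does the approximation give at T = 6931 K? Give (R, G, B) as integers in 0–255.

t = 6931/100 = 69.31; the t > 66 branch applies.
R = 329.7·(69.31 − 60)^(-0.1332) = 329.7·9.31^(-0.1332) = 329.7·0.74291 = 244.937.
G = 288.1·(69.31 − 60)^(-0.07551) = 288.1·9.31^(-0.07551) = 288.1·0.84496 = 243.432.
B = 255 by definition for t > 66.
Rounded: (245, 243, 255).

(245, 243, 255)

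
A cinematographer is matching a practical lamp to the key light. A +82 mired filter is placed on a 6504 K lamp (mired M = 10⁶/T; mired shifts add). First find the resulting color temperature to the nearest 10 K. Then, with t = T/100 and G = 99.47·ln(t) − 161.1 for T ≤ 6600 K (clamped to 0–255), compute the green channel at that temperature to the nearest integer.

M_in = 10⁶/6504 = 153.75; M_out = 153.75 + (+82) = 235.75.
T_out = 10⁶/235.75 = 4241.8 K → 4240 K; t = 42.4.
G = 99.47·ln 42.4 − 161.1 = 99.47·3.7471 − 161.1 = 211.629.
Rounded: 212.

212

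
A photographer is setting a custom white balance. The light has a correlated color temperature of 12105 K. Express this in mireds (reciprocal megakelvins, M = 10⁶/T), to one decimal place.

82.6 mireds

M = 10⁶ / 12105 = 82.610 → 82.6 mireds.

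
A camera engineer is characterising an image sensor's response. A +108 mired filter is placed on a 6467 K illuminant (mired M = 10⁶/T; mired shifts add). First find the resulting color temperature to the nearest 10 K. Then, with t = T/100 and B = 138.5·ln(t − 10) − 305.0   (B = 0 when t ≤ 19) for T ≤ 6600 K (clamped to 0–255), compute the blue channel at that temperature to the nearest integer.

157

M_in = 10⁶/6467 = 154.63; M_out = 154.63 + (+108) = 262.63.
T_out = 10⁶/262.63 = 3807.6 K → 3810 K; t = 38.1.
B = 138.5·ln(38.1 − 10) − 305.0 = 138.5·ln 28.1 − 305.0 = 138.5·3.3358 − 305.0 = 157.004.
Rounded: 157.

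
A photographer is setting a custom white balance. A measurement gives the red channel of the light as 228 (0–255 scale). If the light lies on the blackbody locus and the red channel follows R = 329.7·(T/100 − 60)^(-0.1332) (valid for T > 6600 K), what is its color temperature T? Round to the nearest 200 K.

7600 K

(t − 60)^(-0.1332) = 228/329.7 = 0.69154.
t − 60 = 0.69154^(1/-0.1332) = 0.69154^(-7.508) = 15.943, so t = 75.943.
T = 100·t = 7594 K → 7600 K to the nearest 200 K.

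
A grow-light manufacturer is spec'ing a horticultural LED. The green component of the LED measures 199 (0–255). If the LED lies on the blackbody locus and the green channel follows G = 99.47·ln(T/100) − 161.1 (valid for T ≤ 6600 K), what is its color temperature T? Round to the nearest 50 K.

ln t = (199 + 161.1) / 99.47 = 3.6202.
t = e^3.6202 = 37.345.
T = 100·t = 3734 K → 3750 K to the nearest 50 K.

3750 K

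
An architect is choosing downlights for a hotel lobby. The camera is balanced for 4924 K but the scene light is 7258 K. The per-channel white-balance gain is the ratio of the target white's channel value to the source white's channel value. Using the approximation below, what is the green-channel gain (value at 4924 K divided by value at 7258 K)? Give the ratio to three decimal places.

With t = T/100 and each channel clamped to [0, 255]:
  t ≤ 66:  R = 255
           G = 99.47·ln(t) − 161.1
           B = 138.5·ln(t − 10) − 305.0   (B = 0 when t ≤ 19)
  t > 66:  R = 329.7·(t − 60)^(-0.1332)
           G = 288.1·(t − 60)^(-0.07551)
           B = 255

0.952

At 7258 K (t = 72.58):
  G = 288.1·(72.58 − 60)^(-0.07551) = 288.1·12.58^(-0.07551) = 288.1·0.82597 = 237.961.
At 4924 K (t = 49.24):
  G = 99.47·ln 49.24 − 161.1 = 99.47·3.8967 − 161.1 = 226.505.
Gain = 226.505 / 237.961 = 0.9519 → 0.952.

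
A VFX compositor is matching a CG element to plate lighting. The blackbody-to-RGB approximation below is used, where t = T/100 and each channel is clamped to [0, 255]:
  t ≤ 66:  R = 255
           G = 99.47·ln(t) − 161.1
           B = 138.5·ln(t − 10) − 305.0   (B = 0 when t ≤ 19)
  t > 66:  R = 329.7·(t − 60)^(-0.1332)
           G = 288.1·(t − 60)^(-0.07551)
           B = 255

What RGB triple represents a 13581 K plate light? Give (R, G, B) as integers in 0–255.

(185, 208, 255)

t = 13581/100 = 135.81; the t > 66 branch applies.
R = 329.7·(135.81 − 60)^(-0.1332) = 329.7·75.81^(-0.1332) = 329.7·0.56185 = 185.242.
G = 288.1·(135.81 − 60)^(-0.07551) = 288.1·75.81^(-0.07551) = 288.1·0.72121 = 207.781.
B = 255 by definition for t > 66.
Rounded: (185, 208, 255).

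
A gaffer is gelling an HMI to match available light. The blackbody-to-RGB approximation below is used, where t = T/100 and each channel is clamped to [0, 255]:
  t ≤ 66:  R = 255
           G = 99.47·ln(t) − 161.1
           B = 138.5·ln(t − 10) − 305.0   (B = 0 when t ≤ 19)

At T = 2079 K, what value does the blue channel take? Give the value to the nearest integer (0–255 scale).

24

t = 2079/100 = 20.79; the t ≤ 66 branch applies.
B = 138.5·ln(20.79 − 10) − 305.0 = 138.5·ln 10.79 − 305.0 = 138.5·2.3786 − 305.0 = 24.439.
Rounded: 24.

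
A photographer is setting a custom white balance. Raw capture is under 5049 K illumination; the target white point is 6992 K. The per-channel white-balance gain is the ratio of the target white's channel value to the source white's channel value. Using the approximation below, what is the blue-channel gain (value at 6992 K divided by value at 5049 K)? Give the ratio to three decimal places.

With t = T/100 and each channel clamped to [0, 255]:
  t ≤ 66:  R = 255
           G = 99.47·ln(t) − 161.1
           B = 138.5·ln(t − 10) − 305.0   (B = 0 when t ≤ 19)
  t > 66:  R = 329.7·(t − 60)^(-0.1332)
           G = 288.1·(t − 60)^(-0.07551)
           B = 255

1.228

At 5049 K (t = 50.49):
  B = 138.5·ln(50.49 − 10) − 305.0 = 138.5·ln 40.49 − 305.0 = 138.5·3.7011 − 305.0 = 207.596.
At 6992 K (t = 69.92):
  B = 255 by definition for t > 66.
Gain = 255.000 / 207.596 = 1.2283 → 1.228.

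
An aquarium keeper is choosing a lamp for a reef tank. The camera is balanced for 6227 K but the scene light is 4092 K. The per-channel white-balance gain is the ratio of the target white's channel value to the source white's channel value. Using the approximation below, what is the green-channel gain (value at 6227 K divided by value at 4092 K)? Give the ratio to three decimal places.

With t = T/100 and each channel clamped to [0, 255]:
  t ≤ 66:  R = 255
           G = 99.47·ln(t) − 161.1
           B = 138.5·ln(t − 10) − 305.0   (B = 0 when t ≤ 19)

At 4092 K (t = 40.92):
  G = 99.47·ln 40.92 − 161.1 = 99.47·3.7116 − 161.1 = 208.095.
At 6227 K (t = 62.27):
  G = 99.47·ln 62.27 − 161.1 = 99.47·4.1315 − 161.1 = 249.858.
Gain = 249.858 / 208.095 = 1.2007 → 1.201.

1.201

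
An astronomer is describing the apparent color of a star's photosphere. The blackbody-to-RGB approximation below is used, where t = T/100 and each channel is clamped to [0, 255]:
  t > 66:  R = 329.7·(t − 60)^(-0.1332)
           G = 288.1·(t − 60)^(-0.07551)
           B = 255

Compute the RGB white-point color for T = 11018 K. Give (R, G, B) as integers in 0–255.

t = 11018/100 = 110.18; the t > 66 branch applies.
R = 329.7·(110.18 − 60)^(-0.1332) = 329.7·50.18^(-0.1332) = 329.7·0.59359 = 195.708.
G = 288.1·(110.18 − 60)^(-0.07551) = 288.1·50.18^(-0.07551) = 288.1·0.74403 = 214.356.
B = 255 by definition for t > 66.
Rounded: (196, 214, 255).

(196, 214, 255)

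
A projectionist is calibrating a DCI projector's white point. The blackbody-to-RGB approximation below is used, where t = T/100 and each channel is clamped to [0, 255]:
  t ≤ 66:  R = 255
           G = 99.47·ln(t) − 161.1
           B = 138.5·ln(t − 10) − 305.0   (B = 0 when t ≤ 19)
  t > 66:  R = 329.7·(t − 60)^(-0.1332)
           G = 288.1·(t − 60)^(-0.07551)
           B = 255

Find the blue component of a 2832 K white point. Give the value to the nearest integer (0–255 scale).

t = 2832/100 = 28.32; the t ≤ 66 branch applies.
B = 138.5·ln(28.32 − 10) − 305.0 = 138.5·ln 18.32 − 305.0 = 138.5·2.9080 − 305.0 = 97.757.
Rounded: 98.

98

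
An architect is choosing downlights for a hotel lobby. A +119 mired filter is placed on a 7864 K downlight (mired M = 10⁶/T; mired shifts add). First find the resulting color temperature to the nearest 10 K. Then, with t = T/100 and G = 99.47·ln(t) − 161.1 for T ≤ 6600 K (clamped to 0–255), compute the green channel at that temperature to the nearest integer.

M_in = 10⁶/7864 = 127.16; M_out = 127.16 + (+119) = 246.16.
T_out = 10⁶/246.16 = 4062.4 K → 4060 K; t = 40.6.
G = 99.47·ln 40.6 − 161.1 = 99.47·3.7038 − 161.1 = 207.314.
Rounded: 207.

207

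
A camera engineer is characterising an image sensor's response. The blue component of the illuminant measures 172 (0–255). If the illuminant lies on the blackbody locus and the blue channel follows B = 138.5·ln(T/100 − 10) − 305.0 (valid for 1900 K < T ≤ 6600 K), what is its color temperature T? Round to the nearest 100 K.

4100 K

ln(t − 10) = (172 + 305.0) / 138.5 = 3.4440.
t − 10 = e^3.4440 = 31.313, so t = 41.313.
T = 100·t = 4131 K → 4100 K to the nearest 100 K.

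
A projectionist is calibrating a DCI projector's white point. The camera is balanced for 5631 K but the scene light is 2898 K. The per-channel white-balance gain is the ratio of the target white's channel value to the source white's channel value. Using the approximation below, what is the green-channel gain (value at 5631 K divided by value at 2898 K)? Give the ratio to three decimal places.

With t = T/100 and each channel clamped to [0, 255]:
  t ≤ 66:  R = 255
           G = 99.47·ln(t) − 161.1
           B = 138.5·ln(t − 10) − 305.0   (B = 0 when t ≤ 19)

1.380

At 2898 K (t = 28.98):
  G = 99.47·ln 28.98 − 161.1 = 99.47·3.3666 − 161.1 = 173.776.
At 5631 K (t = 56.31):
  G = 99.47·ln 56.31 − 161.1 = 99.47·4.0309 − 161.1 = 239.851.
Gain = 239.851 / 173.776 = 1.3802 → 1.380.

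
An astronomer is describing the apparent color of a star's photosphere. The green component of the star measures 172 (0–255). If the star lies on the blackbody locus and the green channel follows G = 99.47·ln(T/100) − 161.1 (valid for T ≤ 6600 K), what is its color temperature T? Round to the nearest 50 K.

ln t = (172 + 161.1) / 99.47 = 3.3487.
t = e^3.3487 = 28.467.
T = 100·t = 2847 K → 2850 K to the nearest 50 K.

2850 K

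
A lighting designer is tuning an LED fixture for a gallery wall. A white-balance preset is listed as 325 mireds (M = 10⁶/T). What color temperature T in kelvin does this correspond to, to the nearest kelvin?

T = 10⁶ / 325 = 3076.92 K → 3077 K.

3077 K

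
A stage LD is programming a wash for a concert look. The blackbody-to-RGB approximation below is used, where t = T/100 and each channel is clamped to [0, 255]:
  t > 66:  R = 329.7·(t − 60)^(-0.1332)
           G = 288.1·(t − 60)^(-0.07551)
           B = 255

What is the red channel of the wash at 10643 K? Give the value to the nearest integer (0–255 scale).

198

t = 10643/100 = 106.43; the t > 66 branch applies.
R = 329.7·(106.43 − 60)^(-0.1332) = 329.7·46.43^(-0.1332) = 329.7·0.59977 = 197.743.
Rounded: 198.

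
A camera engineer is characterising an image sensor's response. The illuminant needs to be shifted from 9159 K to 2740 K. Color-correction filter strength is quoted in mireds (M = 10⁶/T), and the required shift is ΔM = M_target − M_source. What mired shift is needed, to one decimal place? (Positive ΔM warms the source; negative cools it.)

+255.8 mireds

M_source = 10⁶/9159 = 109.182; M_target = 10⁶/2740 = 364.964.
ΔM = 364.964 − 109.182 = 255.781 → +255.8 mireds, a warming shift.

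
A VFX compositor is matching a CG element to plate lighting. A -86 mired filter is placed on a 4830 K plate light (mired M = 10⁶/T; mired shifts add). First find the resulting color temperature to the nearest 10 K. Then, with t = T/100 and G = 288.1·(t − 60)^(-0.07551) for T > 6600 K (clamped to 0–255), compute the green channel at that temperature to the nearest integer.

M_in = 10⁶/4830 = 207.04; M_out = 207.04 + (-86) = 121.04.
T_out = 10⁶/121.04 = 8261.8 K → 8260 K; t = 82.6.
G = 288.1·(82.6 − 60)^(-0.07551) = 288.1·22.6^(-0.07551) = 288.1·0.79023 = 227.664.
Rounded: 228.

228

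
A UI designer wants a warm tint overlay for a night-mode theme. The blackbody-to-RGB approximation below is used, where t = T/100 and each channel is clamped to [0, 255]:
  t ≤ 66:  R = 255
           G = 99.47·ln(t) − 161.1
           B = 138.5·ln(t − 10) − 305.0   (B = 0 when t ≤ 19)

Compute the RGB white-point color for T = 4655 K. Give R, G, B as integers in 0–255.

t = 4655/100 = 46.55; the t ≤ 66 branch applies.
R = 255 by definition for t ≤ 66.
G = 99.47·ln 46.55 − 161.1 = 99.47·3.8405 − 161.1 = 220.917.
B = 138.5·ln(46.55 − 10) − 305.0 = 138.5·ln 36.55 − 305.0 = 138.5·3.5987 − 305.0 = 193.417.
Rounded: (255, 221, 193).

R=255, G=221, B=193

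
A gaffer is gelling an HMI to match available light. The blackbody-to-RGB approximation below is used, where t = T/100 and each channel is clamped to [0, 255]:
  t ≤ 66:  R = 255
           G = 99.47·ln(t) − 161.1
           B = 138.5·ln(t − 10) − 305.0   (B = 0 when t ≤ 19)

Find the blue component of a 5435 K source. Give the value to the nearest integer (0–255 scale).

t = 5435/100 = 54.35; the t ≤ 66 branch applies.
B = 138.5·ln(54.35 − 10) − 305.0 = 138.5·ln 44.35 − 305.0 = 138.5·3.7921 − 305.0 = 220.208.
Rounded: 220.

220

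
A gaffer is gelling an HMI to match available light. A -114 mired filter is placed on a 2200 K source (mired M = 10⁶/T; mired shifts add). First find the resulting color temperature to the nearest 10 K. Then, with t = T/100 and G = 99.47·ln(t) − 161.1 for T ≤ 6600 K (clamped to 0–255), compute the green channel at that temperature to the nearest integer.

M_in = 10⁶/2200 = 454.55; M_out = 454.55 + (-114) = 340.55.
T_out = 10⁶/340.55 = 2936.5 K → 2940 K; t = 29.4.
G = 99.47·ln 29.4 − 161.1 = 99.47·3.3810 − 161.1 = 175.208.
Rounded: 175.

175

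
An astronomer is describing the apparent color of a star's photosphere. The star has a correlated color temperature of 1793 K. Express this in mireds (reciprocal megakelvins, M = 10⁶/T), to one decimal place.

557.7 mireds

M = 10⁶ / 1793 = 557.724 → 557.7 mireds.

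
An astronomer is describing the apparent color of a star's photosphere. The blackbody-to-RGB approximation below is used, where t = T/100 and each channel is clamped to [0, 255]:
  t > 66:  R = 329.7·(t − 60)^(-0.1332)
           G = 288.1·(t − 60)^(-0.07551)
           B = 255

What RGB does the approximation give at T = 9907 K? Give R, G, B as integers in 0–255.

t = 9907/100 = 99.07; the t > 66 branch applies.
R = 329.7·(99.07 − 60)^(-0.1332) = 329.7·39.07^(-0.1332) = 329.7·0.61371 = 202.342.
G = 288.1·(99.07 − 60)^(-0.07551) = 288.1·39.07^(-0.07551) = 288.1·0.75823 = 218.446.
B = 255 by definition for t > 66.
Rounded: (202, 218, 255).

R=202, G=218, B=255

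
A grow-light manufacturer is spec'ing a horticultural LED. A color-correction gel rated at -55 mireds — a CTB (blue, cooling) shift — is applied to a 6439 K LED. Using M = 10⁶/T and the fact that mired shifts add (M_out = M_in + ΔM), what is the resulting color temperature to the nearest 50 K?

9950 K

M_in = 10⁶/6439 = 155.30 mireds.
M_out = 155.30 + (-55) = 100.30 mireds.
T_out = 10⁶/100.30 = 9969.7 K → 9950 K.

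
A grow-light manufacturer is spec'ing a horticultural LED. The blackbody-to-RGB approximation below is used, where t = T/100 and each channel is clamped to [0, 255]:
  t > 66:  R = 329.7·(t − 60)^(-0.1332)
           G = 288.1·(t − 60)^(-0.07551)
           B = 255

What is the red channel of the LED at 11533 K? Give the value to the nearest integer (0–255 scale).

t = 11533/100 = 115.33; the t > 66 branch applies.
R = 329.7·(115.33 − 60)^(-0.1332) = 329.7·55.33^(-0.1332) = 329.7·0.58592 = 193.178.
Rounded: 193.

193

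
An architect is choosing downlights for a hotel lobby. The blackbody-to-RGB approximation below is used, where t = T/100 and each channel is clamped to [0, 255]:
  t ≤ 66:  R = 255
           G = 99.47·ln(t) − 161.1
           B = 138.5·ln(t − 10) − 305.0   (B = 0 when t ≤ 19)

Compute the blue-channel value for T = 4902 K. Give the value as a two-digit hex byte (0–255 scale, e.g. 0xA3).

t = 4902/100 = 49.02; the t ≤ 66 branch applies.
B = 138.5·ln(49.02 − 10) − 305.0 = 138.5·ln 39.02 − 305.0 = 138.5·3.6641 − 305.0 = 202.474.
Rounded: 202; in hex, 0xCA.

0xCA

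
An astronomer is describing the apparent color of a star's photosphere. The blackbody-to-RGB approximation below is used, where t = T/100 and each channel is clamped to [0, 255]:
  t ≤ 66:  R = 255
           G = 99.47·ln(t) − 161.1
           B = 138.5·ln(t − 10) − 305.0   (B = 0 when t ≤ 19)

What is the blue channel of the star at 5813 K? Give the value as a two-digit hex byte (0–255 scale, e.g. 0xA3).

0xE8

t = 5813/100 = 58.13; the t ≤ 66 branch applies.
B = 138.5·ln(58.13 − 10) − 305.0 = 138.5·ln 48.13 − 305.0 = 138.5·3.8739 − 305.0 = 231.536.
Rounded: 232; in hex, 0xE8.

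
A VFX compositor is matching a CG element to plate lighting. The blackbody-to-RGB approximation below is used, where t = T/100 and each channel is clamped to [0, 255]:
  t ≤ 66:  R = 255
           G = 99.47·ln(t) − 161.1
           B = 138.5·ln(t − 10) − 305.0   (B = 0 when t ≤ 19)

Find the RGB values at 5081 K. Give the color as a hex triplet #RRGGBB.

t = 5081/100 = 50.81; the t ≤ 66 branch applies.
R = 255 by definition for t ≤ 66.
G = 99.47·ln 50.81 − 161.1 = 99.47·3.9281 − 161.1 = 229.627.
B = 138.5·ln(50.81 − 10) − 305.0 = 138.5·ln 40.81 − 305.0 = 138.5·3.7089 − 305.0 = 208.686.
Rounded: (255, 230, 209).
In hex: #FFE6D1.

#FFE6D1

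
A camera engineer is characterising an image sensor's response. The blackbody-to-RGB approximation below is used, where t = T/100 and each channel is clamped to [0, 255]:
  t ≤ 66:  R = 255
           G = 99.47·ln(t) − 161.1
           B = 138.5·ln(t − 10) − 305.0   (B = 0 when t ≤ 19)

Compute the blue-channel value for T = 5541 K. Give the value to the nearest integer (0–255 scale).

223

t = 5541/100 = 55.41; the t ≤ 66 branch applies.
B = 138.5·ln(55.41 − 10) − 305.0 = 138.5·ln 45.41 − 305.0 = 138.5·3.8157 − 305.0 = 223.479.
Rounded: 223.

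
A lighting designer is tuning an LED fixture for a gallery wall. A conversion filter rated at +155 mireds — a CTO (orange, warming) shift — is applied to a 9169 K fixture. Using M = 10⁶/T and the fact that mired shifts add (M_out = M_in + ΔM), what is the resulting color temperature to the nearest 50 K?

3800 K

M_in = 10⁶/9169 = 109.06 mireds.
M_out = 109.06 + (+155) = 264.06 mireds.
T_out = 10⁶/264.06 = 3787.0 K → 3800 K.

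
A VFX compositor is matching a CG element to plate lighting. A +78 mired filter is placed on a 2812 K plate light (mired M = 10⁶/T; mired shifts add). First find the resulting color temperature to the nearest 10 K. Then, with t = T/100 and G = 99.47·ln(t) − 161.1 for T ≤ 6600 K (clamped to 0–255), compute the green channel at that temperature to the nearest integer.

M_in = 10⁶/2812 = 355.62; M_out = 355.62 + (+78) = 433.62.
T_out = 10⁶/433.62 = 2306.2 K → 2310 K; t = 23.1.
G = 99.47·ln 23.1 − 161.1 = 99.47·3.1398 − 161.1 = 151.219.
Rounded: 151.

151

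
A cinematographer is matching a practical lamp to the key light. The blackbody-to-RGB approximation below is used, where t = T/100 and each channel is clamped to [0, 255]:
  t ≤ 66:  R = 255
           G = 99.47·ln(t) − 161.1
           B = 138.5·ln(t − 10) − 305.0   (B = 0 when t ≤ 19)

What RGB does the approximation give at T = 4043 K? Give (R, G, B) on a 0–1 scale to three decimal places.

(1.000, 0.811, 0.659)

t = 4043/100 = 40.43; the t ≤ 66 branch applies.
R = 255 by definition for t ≤ 66.
G = 99.47·ln 40.43 − 161.1 = 99.47·3.6996 − 161.1 = 206.896.
B = 138.5·ln(40.43 − 10) − 305.0 = 138.5·ln 30.43 − 305.0 = 138.5·3.4154 − 305.0 = 168.037.
Dividing each by 255: (1.0000, 0.8114, 0.6590) → (1.000, 0.811, 0.659).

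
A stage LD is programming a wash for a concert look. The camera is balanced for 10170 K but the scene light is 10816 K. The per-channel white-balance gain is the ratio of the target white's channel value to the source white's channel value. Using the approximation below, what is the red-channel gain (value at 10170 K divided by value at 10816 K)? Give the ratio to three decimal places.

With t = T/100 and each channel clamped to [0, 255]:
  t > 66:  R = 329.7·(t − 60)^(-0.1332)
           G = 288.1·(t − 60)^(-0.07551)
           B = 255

1.019

At 10816 K (t = 108.16):
  R = 329.7·(108.16 − 60)^(-0.1332) = 329.7·48.16^(-0.1332) = 329.7·0.59685 = 196.782.
At 10170 K (t = 101.7):
  R = 329.7·(101.7 − 60)^(-0.1332) = 329.7·41.7^(-0.1332) = 329.7·0.60841 = 200.593.
Gain = 200.593 / 196.782 = 1.0194 → 1.019.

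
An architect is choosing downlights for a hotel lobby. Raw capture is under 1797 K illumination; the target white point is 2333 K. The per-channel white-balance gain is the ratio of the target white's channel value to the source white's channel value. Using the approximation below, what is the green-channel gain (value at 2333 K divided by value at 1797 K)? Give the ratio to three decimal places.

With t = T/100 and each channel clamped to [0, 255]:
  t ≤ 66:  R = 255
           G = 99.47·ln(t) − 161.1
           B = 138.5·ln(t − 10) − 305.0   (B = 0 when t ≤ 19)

At 1797 K (t = 17.97):
  G = 99.47·ln 17.97 − 161.1 = 99.47·2.8887 − 161.1 = 126.239.
At 2333 K (t = 23.33):
  G = 99.47·ln 23.33 − 161.1 = 99.47·3.1497 − 161.1 = 152.205.
Gain = 152.205 / 126.239 = 1.2057 → 1.206.

1.206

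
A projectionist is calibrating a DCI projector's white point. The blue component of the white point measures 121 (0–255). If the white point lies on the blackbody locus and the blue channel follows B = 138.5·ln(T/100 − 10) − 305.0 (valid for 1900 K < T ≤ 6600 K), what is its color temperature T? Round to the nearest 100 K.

3200 K

ln(t − 10) = (121 + 305.0) / 138.5 = 3.0758.
t − 10 = e^3.0758 = 21.667, so t = 31.667.
T = 100·t = 3167 K → 3200 K to the nearest 100 K.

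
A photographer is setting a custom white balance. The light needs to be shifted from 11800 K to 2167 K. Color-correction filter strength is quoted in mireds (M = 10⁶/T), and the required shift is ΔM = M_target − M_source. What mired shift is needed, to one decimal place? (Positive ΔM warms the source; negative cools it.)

M_source = 10⁶/11800 = 84.746; M_target = 10⁶/2167 = 461.467.
ΔM = 461.467 − 84.746 = 376.722 → +376.7 mireds, a warming shift.

+376.7 mireds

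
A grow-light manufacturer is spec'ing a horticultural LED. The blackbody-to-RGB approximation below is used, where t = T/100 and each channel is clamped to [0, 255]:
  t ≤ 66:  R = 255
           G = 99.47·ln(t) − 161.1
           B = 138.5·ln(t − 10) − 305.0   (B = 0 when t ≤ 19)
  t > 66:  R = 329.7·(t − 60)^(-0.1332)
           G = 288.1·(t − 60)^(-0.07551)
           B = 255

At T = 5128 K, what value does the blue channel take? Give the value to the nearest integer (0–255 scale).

t = 5128/100 = 51.28; the t ≤ 66 branch applies.
B = 138.5·ln(51.28 − 10) − 305.0 = 138.5·ln 41.28 − 305.0 = 138.5·3.7204 − 305.0 = 210.272.
Rounded: 210.

210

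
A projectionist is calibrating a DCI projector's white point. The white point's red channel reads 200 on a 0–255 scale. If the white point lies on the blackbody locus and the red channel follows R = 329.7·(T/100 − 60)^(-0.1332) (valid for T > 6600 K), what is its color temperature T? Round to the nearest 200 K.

(t − 60)^(-0.1332) = 200/329.7 = 0.60661.
t − 60 = 0.60661^(1/-0.1332) = 0.60661^(-7.508) = 42.638, so t = 102.638.
T = 100·t = 10264 K → 10200 K to the nearest 200 K.

10200 K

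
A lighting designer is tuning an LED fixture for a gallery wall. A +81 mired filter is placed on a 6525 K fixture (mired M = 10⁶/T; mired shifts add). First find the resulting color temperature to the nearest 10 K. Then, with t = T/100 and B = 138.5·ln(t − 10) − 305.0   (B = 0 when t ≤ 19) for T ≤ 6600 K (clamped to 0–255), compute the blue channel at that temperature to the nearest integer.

M_in = 10⁶/6525 = 153.26; M_out = 153.26 + (+81) = 234.26.
T_out = 10⁶/234.26 = 4268.8 K → 4270 K; t = 42.7.
B = 138.5·ln(42.7 − 10) − 305.0 = 138.5·ln 32.7 − 305.0 = 138.5·3.4874 − 305.0 = 178.001.
Rounded: 178.

178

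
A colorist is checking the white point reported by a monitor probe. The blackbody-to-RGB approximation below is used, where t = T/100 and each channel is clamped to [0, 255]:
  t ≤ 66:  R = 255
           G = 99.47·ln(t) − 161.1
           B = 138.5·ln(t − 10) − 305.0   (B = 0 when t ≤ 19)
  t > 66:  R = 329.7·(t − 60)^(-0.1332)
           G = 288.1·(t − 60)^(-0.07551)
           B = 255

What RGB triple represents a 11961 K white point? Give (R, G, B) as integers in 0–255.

t = 11961/100 = 119.61; the t > 66 branch applies.
R = 329.7·(119.61 − 60)^(-0.1332) = 329.7·59.61^(-0.1332) = 329.7·0.58013 = 191.270.
G = 288.1·(119.61 − 60)^(-0.07551) = 288.1·59.61^(-0.07551) = 288.1·0.73442 = 211.587.
B = 255 by definition for t > 66.
Rounded: (191, 212, 255).

(191, 212, 255)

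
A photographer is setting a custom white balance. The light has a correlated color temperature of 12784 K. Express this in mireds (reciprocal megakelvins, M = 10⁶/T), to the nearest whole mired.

M = 10⁶ / 12784 = 78.223 → 78 mireds.

78 mireds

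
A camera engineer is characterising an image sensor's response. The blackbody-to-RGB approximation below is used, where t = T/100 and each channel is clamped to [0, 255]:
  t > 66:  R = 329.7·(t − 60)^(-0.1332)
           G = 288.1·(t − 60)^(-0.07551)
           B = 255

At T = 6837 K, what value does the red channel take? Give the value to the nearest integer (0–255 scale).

t = 6837/100 = 68.37; the t > 66 branch applies.
R = 329.7·(68.37 − 60)^(-0.1332) = 329.7·8.37^(-0.1332) = 329.7·0.75352 = 248.435.
Rounded: 248.

248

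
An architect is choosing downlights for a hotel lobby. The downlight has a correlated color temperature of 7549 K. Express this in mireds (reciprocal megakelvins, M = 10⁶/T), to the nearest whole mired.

132 mireds

M = 10⁶ / 7549 = 132.468 → 132 mireds.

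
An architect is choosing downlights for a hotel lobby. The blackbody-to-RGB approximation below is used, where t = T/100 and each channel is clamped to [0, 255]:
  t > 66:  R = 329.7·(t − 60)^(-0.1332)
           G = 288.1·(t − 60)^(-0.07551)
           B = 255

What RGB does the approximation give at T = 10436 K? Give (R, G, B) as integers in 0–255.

t = 10436/100 = 104.36; the t > 66 branch applies.
R = 329.7·(104.36 − 60)^(-0.1332) = 329.7·44.36^(-0.1332) = 329.7·0.60342 = 198.948.
G = 288.1·(104.36 − 60)^(-0.07551) = 288.1·44.36^(-0.07551) = 288.1·0.75099 = 216.361.
B = 255 by definition for t > 66.
Rounded: (199, 216, 255).

(199, 216, 255)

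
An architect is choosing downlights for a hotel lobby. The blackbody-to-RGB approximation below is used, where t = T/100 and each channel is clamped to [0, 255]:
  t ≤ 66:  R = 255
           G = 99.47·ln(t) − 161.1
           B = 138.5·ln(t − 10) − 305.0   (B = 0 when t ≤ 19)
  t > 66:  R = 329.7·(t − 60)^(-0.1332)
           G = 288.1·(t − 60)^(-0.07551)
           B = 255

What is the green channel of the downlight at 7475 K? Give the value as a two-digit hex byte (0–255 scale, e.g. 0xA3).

t = 7475/100 = 74.75; the t > 66 branch applies.
G = 288.1·(74.75 − 60)^(-0.07551) = 288.1·14.75^(-0.07551) = 288.1·0.81610 = 235.119.
Rounded: 235; in hex, 0xEB.

0xEB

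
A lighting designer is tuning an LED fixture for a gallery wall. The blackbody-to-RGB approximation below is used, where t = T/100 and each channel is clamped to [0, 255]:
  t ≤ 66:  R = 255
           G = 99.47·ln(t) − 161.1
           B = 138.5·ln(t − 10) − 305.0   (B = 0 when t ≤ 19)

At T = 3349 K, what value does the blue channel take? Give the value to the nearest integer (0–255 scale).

132

t = 3349/100 = 33.49; the t ≤ 66 branch applies.
B = 138.5·ln(33.49 − 10) − 305.0 = 138.5·ln 23.49 − 305.0 = 138.5·3.1566 − 305.0 = 132.186.
Rounded: 132.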